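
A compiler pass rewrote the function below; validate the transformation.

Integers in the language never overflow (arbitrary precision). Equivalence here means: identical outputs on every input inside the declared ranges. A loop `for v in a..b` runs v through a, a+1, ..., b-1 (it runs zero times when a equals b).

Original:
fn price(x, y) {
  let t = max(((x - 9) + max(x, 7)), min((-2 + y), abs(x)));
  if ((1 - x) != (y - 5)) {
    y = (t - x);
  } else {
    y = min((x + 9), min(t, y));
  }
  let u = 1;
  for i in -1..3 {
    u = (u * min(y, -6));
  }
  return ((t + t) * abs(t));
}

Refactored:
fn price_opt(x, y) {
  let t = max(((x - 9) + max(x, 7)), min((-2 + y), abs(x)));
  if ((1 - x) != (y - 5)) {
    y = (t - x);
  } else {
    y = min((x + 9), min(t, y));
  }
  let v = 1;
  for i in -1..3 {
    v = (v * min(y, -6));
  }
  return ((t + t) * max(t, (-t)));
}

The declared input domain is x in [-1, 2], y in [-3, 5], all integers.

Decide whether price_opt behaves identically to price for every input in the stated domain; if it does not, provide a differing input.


Comparing the listings, the differences include: local variable names differ; and min/max/abs usage differs.
One worked example (x=1, y=1) — price: t := -1 | ((1 - x) != (y - 5)): true | y := -2 | u := 1 | iter i=-1: | u := -6 | iter i=0: | u := 36 | iter i=1: | u := -216 | iter i=2: | u := 1296 | result -2; price_opt: t := -1 | ((1 - x) != (y - 5)): true | y := -2 | v := 1 | iter i=-1: | v := -6 | iter i=0: | v := 36 | iter i=1: | v := -216 | iter i=2: | v := 1296 | result -2; agreement on -2.
Checked all 36 inputs in the declared domain: the outputs agree on every one.
verdict: equivalent


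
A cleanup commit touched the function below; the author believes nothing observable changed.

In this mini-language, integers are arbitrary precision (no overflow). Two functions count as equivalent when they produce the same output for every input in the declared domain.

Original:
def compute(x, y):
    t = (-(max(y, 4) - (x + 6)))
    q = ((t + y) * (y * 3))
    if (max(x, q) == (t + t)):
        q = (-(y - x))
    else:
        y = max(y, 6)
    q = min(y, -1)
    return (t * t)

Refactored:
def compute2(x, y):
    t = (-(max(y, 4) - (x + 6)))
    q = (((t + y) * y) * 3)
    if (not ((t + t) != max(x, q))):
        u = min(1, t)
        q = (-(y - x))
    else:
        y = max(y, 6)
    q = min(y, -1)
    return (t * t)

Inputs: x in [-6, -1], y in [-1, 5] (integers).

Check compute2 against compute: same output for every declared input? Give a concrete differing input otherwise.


This is a faithful refactor — comparison usage differs, and min/max/abs usage differs, and local variable names differ, and statement counts differ, and constant usage differs, and boolean connective usage differs, but the computed results match everywhere.
Tracing x=-3, y=5: compute: t=-2, then q=45, then (max(x, q) == (t + t)) is false, then y=6, then q=-1, then returns 4 | compute2: t=-2, then q=45, then (not ((t + t) != max(x, q))) is false, then y=6, then q=-1, then returns 4 — matching result 4.
An exhaustive pass over the 42 declared inputs shows identical outputs.
verdict: equivalent


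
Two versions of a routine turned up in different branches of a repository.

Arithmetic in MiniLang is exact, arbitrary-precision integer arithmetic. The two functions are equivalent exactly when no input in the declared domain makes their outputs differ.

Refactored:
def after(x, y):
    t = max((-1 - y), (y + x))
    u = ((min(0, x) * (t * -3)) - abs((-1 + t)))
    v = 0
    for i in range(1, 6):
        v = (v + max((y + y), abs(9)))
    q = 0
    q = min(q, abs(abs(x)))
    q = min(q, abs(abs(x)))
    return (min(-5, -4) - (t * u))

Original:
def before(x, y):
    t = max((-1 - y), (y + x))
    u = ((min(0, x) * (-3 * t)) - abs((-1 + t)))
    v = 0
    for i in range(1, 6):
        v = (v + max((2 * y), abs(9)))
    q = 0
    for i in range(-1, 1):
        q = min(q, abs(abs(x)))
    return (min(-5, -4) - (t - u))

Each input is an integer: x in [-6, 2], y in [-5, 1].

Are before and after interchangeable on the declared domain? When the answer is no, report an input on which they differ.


Try x=-6, y=-5.
before: t becomes 4; next u becomes 69; next v becomes 0; next at i=1:; next v becomes 9; next at i=2:; next v becomes 18; next at i=3:; next v becomes 27; next at i=4:; next v becomes 36; next at i=5:; next v becomes 45; next q becomes 0; next at i=-1:; next q becomes 0; next at i=0:; next q becomes 0; next final value 60
after: t becomes 4; next u becomes 69; next v becomes 0; next at i=1:; next v becomes 9; next at i=2:; next v becomes 18; next at i=3:; next v becomes 27; next at i=4:; next v becomes 36; next at i=5:; next v becomes 45; next q becomes 0; next q becomes 0; next q becomes 0; next final value -281
60 and -281 differ, so these are not the same function on this domain.
verdict: not equivalent; witness: x=-6, y=-5


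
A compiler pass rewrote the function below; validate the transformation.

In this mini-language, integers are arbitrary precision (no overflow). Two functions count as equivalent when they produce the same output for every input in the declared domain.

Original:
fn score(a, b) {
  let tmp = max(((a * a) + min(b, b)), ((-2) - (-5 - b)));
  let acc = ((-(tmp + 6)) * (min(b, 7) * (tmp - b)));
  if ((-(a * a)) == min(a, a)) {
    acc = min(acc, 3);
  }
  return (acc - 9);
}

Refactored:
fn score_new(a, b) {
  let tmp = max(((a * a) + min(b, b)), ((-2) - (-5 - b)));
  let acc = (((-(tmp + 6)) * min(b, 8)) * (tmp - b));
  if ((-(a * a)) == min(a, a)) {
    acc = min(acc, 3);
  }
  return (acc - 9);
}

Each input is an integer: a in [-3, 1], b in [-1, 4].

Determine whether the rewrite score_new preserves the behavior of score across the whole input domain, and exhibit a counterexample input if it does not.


The edit looks behavioral (`7` became `8`), but over these ranges it never changes the outcome; all 30 inputs agree.
verdict: equivalent


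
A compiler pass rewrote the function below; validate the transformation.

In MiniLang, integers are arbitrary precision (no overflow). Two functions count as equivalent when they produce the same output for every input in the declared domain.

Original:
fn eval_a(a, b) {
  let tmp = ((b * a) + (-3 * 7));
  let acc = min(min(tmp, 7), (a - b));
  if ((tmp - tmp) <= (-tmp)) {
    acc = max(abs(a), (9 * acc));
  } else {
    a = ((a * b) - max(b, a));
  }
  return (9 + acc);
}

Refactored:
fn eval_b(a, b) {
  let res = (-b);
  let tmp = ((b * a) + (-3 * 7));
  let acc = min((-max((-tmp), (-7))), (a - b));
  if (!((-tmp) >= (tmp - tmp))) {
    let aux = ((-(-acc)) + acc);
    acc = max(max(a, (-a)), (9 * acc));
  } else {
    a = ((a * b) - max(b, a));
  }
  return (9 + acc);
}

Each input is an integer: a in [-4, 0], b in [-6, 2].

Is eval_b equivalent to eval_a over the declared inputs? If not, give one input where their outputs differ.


Take a=-4, b=-6.
eval_a: tmp=3, then acc=2, then ((tmp - tmp) <= (-tmp)) is false, then a=28, then returns 11
eval_b: res=6, then tmp=3, then acc=2, then (!((-tmp) >= (tmp - tmp))) is true, then aux=4, then acc=18, then returns 27
11 and 27 differ, so these are not the same function on this domain.
verdict: not equivalent; witness: a=-4, b=-6


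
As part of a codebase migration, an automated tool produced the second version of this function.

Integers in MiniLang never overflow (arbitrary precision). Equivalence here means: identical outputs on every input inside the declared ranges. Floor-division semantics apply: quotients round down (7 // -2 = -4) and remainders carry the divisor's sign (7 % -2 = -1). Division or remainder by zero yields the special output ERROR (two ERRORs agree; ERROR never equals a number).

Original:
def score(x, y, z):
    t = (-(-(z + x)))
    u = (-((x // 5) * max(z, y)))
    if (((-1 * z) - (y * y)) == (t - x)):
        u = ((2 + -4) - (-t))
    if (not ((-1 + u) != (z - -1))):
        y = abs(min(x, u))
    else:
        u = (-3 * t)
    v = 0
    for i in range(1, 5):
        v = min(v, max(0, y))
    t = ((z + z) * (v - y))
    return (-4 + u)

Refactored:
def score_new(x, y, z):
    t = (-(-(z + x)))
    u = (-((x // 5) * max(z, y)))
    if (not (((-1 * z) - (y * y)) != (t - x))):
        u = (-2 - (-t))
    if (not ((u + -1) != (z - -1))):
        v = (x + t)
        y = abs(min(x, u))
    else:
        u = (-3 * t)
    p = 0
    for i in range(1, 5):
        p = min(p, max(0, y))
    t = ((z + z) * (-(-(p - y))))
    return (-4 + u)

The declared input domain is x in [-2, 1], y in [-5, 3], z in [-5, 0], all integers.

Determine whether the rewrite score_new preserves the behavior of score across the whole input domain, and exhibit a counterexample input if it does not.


The two versions differ — the changes include boolean connective usage differs; also constant usage differs; also local variable names differ; also statement counts differ; also comparison usage differs.
Spot check at x=-2, y=-4, z=-5 — score: t = -7; u = -4; (((-1 * z) - (y * y)) == (t - x)) -> false; (not ((-1 + u) != (z - -1))) -> false; u = 21; v = 0; [i=1]; v = 0; [i=2]; v = 0; [i=3]; v = 0; [i=4]; v = 0; t = -40; return 17. score_new: t = -7; u = -4; (not (((-1 * z) - (y * y)) != (t - x))) -> false; (not ((u + -1) != (z - -1))) -> false; u = 21; p = 0; [i=1]; p = 0; [i=2]; p = 0; [i=3]; p = 0; [i=4]; p = 0; t = -40; return 17. Both give 17.
An exhaustive pass over the 216 declared inputs shows identical outputs.
verdict: equivalent


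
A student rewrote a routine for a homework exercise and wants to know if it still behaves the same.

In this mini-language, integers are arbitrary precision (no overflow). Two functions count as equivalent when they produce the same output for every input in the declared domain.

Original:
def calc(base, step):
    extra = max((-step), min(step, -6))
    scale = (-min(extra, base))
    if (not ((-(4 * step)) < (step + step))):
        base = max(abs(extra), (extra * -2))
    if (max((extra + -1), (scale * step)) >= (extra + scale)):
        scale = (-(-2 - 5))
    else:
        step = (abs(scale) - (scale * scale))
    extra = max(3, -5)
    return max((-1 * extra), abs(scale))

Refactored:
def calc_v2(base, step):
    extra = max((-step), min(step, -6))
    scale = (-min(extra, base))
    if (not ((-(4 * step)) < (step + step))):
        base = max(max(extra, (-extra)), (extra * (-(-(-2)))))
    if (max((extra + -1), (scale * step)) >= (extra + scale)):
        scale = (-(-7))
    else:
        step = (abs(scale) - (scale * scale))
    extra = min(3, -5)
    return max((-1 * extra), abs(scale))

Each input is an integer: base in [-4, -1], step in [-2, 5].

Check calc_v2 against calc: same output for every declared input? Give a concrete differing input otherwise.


On input base=-4, step=-2, calc returns 4 while calc_v2 returns 5.
verdict: not equivalent; witness: base=-4, step=-2


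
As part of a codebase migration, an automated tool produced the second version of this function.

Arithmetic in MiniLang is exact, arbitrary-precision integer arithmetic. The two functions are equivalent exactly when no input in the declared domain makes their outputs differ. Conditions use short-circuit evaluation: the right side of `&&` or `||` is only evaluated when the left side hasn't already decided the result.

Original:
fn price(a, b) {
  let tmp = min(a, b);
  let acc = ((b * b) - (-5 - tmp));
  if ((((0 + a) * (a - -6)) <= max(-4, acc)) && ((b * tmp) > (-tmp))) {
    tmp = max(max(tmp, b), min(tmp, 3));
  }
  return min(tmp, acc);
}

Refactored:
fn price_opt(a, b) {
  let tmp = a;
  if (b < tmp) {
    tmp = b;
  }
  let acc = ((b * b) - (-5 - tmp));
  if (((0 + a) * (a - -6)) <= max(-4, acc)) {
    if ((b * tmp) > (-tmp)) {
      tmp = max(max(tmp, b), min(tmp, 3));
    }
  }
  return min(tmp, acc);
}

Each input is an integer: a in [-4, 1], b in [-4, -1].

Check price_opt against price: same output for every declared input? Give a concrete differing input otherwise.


Comparing the listings, the differences include: comparison usage differs; min/max/abs usage differs; boolean connective usage differs; statement counts differ; branching structure differs.
As a probe, take a=-4, b=-3: price runs tmp := -4 | acc := 10 | ((((0 + a) * (a - -6)) <= max(-4, acc)) && ((b * tmp) > (-tmp))): true | tmp := -3 | result -3; price_opt runs tmp := -4 | (b < tmp): false | acc := 10 | (((0 + a) * (a - -6)) <= max(-4, acc)): true | ((b * tmp) > (-tmp)): true | tmp := -3 | result -3; both end at -3.
Every one of the 24 inputs gives matching results.
verdict: equivalent


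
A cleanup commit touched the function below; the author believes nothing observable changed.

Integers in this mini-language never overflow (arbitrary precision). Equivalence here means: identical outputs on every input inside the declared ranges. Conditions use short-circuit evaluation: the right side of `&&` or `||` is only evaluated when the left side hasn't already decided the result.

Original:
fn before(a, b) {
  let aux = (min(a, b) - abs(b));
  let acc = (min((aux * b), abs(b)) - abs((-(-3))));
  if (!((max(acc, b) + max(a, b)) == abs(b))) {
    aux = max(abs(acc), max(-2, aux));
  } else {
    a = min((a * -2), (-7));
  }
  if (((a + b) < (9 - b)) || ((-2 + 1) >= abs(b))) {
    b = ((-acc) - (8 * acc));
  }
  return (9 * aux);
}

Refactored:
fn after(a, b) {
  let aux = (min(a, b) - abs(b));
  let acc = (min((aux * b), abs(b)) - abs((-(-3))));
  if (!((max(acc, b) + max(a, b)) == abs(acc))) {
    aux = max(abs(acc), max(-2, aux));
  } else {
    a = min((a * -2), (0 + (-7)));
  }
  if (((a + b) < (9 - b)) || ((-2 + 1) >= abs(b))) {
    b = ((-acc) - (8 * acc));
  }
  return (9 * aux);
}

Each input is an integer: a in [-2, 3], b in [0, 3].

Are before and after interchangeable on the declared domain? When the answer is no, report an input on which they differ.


Run the pair on a=-2, b=0.
before: aux=-2, then acc=-3, then (!((max(acc, b) + max(a, b)) == abs(b))) is false, then a=-7, then (((a + b) < (9 - b)) || ((-2 + 1) >= abs(b))) is true, then b=27, then returns -18
after: aux=-2, then acc=-3, then (!((max(acc, b) + max(a, b)) == abs(acc))) is true, then aux=3, then (((a + b) < (9 - b)) || ((-2 + 1) >= abs(b))) is true, then b=27, then returns 27
-18 vs 27 — the two versions disagree here.
verdict: not equivalent; witness: a=-2, b=0


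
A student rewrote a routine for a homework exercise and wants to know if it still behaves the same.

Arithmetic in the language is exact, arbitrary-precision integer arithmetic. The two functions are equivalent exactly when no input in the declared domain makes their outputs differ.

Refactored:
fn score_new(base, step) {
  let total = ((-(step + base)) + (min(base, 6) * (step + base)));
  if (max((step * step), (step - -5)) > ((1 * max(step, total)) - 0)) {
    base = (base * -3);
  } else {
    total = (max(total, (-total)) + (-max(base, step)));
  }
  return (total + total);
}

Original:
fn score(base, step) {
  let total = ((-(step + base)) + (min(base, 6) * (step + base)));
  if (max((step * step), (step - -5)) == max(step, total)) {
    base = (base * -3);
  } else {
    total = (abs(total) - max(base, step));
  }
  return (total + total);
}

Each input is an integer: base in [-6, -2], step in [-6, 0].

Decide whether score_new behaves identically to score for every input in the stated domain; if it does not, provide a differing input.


The rewrite breaks on base=-3, step=-6, where the results are 72 and 78.
score: total becomes 36; next (max((step * step), (step - -5)) == max(step, total)) evaluates to true; next base becomes 9; next final value 72
score_new: total becomes 36; next (max((step * step), (step - -5)) > ((1 * max(step, total)) - 0)) evaluates to false; next total becomes 39; next final value 78
verdict: not equivalent; witness: base=-3, step=-6


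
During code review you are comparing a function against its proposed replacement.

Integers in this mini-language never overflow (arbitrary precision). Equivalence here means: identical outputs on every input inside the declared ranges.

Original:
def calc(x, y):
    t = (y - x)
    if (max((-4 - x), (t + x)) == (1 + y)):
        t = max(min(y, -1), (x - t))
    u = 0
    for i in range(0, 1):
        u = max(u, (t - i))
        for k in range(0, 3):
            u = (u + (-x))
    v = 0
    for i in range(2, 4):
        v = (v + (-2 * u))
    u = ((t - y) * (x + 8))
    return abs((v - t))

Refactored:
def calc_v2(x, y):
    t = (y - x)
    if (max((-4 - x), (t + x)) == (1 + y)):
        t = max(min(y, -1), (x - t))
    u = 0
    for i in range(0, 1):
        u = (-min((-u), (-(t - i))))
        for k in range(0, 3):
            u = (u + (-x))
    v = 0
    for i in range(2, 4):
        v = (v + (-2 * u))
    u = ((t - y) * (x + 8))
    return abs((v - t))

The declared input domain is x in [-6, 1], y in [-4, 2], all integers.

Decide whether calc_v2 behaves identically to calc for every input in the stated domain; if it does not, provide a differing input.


Behavior is preserved: although min/max/abs usage differs, the outputs never diverge.
Spot check at x=-1, y=0 — calc: t=1, then (max((-4 - x), (t + x)) == (1 + y)) is false, then u=0, then (i=0), then u=1, then (k=0), then u=2, then (k=1), then u=3, then (k=2), then u=4, then v=0, then (i=2), then v=-8, then (i=3), then v=-16, then u=7, then returns 17. calc_v2: t=1, then (max((-4 - x), (t + x)) == (1 + y)) is false, then u=0, then (i=0), then u=1, then (k=0), then u=2, then (k=1), then u=3, then (k=2), then u=4, then v=0, then (i=2), then v=-8, then (i=3), then v=-16, then u=7, then returns 17. Both give 17.
Across all 56 domain points the two functions coincide.
verdict: equivalent


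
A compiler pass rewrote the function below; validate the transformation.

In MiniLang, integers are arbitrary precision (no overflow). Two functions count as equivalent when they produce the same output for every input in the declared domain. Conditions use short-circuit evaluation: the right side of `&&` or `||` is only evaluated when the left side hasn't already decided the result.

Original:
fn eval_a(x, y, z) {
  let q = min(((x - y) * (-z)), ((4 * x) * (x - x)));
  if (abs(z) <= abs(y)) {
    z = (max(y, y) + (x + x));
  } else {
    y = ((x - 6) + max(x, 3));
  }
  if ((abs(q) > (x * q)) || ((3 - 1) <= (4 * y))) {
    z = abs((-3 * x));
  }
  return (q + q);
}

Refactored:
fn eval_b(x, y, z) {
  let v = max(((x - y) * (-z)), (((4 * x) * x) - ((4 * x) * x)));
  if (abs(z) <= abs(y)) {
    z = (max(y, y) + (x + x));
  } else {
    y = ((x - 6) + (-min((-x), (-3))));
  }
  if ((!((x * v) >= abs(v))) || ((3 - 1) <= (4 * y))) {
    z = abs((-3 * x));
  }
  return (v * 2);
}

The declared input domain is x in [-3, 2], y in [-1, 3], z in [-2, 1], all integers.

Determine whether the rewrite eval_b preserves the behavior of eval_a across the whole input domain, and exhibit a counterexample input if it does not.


Take x=-3, y=-1, z=-2.
eval_a: q := -4 | (abs(z) <= abs(y)): false | y := -6 | ((abs(q) > (x * q)) || ((3 - 1) <= (4 * y))): false | result -8
eval_b: v := 0 | (abs(z) <= abs(y)): false | y := -6 | ((!((x * v) >= abs(v))) || ((3 - 1) <= (4 * y))): false | result 0
-8 vs 0 — the two versions disagree here.
verdict: not equivalent; witness: x=-3, y=-1, z=-2


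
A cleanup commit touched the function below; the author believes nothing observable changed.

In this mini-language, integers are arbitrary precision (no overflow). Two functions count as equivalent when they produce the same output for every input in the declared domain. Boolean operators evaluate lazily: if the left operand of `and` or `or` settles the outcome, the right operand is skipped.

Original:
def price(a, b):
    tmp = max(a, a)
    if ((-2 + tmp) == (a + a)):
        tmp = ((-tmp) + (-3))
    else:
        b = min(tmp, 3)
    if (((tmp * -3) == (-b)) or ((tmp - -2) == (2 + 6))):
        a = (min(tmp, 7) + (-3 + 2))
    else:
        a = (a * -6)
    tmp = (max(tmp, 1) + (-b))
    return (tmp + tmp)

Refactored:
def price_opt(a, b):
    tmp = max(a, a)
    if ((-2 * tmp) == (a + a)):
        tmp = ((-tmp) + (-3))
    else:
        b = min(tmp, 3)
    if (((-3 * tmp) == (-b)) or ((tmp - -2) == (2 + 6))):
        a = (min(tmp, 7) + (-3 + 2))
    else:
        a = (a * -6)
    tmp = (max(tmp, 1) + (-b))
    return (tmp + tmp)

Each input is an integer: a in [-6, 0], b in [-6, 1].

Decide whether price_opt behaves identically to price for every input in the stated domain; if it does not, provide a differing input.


Consider the input a=-2, b=-6.
price: tmp := -2 | ((-2 + tmp) == (a + a)): true | tmp := -1 | (((tmp * -3) == (-b)) or ((tmp - -2) == (2 + 6))): false | a := 12 | tmp := 7 | result 14
price_opt: tmp := -2 | ((-2 * tmp) == (a + a)): false | b := -2 | (((-3 * tmp) == (-b)) or ((tmp - -2) == (2 + 6))): false | a := 12 | tmp := 3 | result 6
14 and 6 differ, so these are not the same function on this domain.
verdict: not equivalent; witness: a=-2, b=-6


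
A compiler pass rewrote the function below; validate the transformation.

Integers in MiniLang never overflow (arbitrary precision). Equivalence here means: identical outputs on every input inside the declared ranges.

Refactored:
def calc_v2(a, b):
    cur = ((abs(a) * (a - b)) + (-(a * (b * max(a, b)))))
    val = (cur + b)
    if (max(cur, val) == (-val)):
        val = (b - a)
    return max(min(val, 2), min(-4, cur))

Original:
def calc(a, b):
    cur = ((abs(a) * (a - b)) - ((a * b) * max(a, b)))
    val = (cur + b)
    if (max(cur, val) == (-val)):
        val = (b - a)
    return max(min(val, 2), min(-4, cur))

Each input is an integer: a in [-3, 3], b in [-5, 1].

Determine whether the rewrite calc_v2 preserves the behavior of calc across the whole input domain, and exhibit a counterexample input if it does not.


Behavior is preserved: although arithmetic usage differs, the outputs never diverge.
As a probe, take a=3, b=-5: calc runs cur = 69; val = 64; (max(cur, val) == (-val)) -> false; return 2; calc_v2 runs cur = 69; val = 64; (max(cur, val) == (-val)) -> false; return 2; both end at 2.
An exhaustive pass over the 49 declared inputs shows identical outputs.
verdict: equivalent


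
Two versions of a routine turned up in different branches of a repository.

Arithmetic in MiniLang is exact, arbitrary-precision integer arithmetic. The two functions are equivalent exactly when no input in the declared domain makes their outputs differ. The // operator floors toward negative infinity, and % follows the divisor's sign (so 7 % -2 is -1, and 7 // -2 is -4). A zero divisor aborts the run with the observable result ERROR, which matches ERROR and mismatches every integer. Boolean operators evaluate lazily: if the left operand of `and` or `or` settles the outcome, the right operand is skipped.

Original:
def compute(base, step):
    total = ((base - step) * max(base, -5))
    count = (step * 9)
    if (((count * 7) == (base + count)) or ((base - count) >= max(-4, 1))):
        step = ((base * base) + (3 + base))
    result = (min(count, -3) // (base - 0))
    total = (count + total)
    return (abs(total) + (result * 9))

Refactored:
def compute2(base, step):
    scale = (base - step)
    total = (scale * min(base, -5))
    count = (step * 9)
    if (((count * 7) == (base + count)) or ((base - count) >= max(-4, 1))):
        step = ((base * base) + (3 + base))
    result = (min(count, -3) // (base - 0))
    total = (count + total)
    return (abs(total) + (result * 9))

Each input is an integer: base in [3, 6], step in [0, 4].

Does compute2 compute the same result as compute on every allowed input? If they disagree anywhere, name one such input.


Input base=3, step=0: 0 from compute versus 6 from compute2.
verdict: not equivalent; witness: base=3, step=0


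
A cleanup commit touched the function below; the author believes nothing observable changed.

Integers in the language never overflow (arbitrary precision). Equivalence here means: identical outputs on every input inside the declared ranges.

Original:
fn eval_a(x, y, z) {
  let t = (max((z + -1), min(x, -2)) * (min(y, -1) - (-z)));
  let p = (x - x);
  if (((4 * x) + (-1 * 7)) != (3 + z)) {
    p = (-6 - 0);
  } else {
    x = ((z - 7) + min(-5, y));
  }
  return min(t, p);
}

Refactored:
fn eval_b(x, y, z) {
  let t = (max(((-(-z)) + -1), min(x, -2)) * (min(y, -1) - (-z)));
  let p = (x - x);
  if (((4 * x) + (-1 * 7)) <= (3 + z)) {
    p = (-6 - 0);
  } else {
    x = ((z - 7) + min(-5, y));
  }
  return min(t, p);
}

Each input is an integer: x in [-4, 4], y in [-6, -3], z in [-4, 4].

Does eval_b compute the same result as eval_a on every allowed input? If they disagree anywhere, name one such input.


x=2, y=-6, z=-4 yields -6 from eval_a but 0 from eval_b.
verdict: not equivalent; witness: x=2, y=-6, z=-4


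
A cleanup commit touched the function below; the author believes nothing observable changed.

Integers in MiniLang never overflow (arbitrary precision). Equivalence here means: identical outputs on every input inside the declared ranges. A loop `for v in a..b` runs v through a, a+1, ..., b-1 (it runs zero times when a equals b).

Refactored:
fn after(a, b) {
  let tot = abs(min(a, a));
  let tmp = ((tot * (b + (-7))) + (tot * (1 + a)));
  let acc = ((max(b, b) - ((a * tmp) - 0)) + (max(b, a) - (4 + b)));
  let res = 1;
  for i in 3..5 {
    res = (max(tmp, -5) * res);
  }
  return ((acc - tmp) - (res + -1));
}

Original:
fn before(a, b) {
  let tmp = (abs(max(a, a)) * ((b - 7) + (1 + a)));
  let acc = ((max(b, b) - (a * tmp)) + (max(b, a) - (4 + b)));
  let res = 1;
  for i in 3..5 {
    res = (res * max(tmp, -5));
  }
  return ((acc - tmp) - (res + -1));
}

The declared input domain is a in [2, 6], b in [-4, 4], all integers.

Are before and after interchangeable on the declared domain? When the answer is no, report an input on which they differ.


Equivalent. The one real change (`max(a, a)` became `min(a, a)`) has no effect anywhere in the declared ranges.
Sweeping the whole domain (45 inputs) finds no disagreement.
Tracing a=5, b=-3: before: tmp := -20 | acc := 101 | res := 1 | iter i=3: | res := -5 | iter i=4: | res := 25 | result 97 | after: tot := 5 | tmp := -20 | acc := 101 | res := 1 | iter i=3: | res := -5 | iter i=4: | res := 25 | result 97 — matching result 97.
verdict: equivalent


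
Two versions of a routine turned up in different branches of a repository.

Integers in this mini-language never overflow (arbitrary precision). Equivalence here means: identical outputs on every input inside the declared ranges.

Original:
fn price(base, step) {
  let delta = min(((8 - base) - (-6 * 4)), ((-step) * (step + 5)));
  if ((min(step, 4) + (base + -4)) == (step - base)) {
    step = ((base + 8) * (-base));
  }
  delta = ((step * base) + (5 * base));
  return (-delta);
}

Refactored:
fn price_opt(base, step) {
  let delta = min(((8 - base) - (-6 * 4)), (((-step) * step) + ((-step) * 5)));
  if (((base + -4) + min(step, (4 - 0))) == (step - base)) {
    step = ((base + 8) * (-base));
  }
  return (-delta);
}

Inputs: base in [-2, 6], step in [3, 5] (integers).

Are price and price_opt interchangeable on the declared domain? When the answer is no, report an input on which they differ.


Try base=-2, step=3.
price: delta = -24; ((min(step, 4) + (base + -4)) == (step - base)) -> false; delta = -16; return 16
price_opt: delta = -24; (((base + -4) + min(step, (4 - 0))) == (step - base)) -> false; return 24
16 against 24: the behavior changed.
verdict: not equivalent; witness: base=-2, step=3


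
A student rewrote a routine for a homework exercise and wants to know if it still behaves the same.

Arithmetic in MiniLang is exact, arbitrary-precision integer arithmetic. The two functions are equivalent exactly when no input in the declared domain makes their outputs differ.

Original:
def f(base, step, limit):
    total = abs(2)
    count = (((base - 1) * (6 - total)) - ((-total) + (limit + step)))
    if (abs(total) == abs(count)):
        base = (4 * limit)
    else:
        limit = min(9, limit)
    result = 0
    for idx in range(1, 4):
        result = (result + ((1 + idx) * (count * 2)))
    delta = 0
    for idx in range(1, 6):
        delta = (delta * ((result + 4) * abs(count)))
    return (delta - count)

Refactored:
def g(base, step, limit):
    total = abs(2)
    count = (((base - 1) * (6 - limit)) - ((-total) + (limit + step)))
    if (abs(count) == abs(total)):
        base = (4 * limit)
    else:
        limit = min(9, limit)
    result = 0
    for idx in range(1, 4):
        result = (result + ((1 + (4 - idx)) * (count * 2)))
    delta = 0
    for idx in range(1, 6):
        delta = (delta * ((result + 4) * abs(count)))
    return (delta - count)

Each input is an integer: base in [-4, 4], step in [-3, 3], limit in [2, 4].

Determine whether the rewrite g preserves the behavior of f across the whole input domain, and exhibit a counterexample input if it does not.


These are not equivalent — on base=-4, step=-3, limit=3 the outputs split (18 vs 13).
f: total becomes 2; next count becomes -18; next (abs(total) == abs(count)) evaluates to false; next limit becomes 3; next result becomes 0; next at idx=1:; next result becomes -72; next at idx=2:; next result becomes -180; next at idx=3:; next result becomes -324; next delta becomes 0; next at idx=1:; next delta becomes 0; next at idx=2:; next delta becomes 0; next at idx=3:; next delta becomes 0; next at idx=4:; next delta becomes 0; next at idx=5:; next delta becomes 0; next final value 18
g: total becomes 2; next count becomes -13; next (abs(count) == abs(total)) evaluates to false; next limit becomes 3; next result becomes 0; next at idx=1:; next result becomes -104; next at idx=2:; next result becomes -182; next at idx=3:; next result becomes -234; next delta becomes 0; next at idx=1:; next delta becomes 0; next at idx=2:; next delta becomes 0; next at idx=3:; next delta becomes 0; next at idx=4:; next delta becomes 0; next at idx=5:; next delta becomes 0; next final value 13
verdict: not equivalent; witness: base=-4, step=-3, limit=3


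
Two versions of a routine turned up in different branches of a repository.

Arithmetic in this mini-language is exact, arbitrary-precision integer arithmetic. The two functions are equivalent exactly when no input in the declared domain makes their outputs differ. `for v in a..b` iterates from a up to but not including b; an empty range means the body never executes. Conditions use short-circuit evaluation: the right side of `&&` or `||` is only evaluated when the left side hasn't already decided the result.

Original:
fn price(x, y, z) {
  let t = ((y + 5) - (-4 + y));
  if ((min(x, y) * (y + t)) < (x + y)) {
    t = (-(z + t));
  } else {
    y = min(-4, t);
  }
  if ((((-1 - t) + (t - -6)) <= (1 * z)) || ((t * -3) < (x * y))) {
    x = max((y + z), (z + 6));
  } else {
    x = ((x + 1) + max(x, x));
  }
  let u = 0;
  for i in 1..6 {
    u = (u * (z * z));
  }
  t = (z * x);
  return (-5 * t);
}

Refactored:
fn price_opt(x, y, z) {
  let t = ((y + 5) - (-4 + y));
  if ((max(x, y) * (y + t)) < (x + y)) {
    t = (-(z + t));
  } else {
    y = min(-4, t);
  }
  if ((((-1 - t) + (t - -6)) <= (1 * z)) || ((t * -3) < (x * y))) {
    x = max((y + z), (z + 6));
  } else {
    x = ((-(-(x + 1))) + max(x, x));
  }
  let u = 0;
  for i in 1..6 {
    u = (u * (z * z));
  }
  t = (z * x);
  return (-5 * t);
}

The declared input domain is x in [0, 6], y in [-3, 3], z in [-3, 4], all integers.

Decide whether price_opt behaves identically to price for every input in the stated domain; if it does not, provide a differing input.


Not equivalent: x=0, y=-3, z=-3 separates them (15 vs 45).
price: t := 9 | ((min(x, y) * (y + t)) < (x + y)): true | t := -6 | ((((-1 - t) + (t - -6)) <= (1 * z)) || ((t * -3) < (x * y))): false | x := 1 | u := 0 | iter i=1: | u := 0 | iter i=2: | u := 0 | iter i=3: | u := 0 | iter i=4: | u := 0 | iter i=5: | u := 0 | t := -3 | result 15
price_opt: t := 9 | ((max(x, y) * (y + t)) < (x + y)): false | y := -4 | ((((-1 - t) + (t - -6)) <= (1 * z)) || ((t * -3) < (x * y))): true | x := 3 | u := 0 | iter i=1: | u := 0 | iter i=2: | u := 0 | iter i=3: | u := 0 | iter i=4: | u := 0 | iter i=5: | u := 0 | t := -9 | result 45
verdict: not equivalent; witness: x=0, y=-3, z=-3


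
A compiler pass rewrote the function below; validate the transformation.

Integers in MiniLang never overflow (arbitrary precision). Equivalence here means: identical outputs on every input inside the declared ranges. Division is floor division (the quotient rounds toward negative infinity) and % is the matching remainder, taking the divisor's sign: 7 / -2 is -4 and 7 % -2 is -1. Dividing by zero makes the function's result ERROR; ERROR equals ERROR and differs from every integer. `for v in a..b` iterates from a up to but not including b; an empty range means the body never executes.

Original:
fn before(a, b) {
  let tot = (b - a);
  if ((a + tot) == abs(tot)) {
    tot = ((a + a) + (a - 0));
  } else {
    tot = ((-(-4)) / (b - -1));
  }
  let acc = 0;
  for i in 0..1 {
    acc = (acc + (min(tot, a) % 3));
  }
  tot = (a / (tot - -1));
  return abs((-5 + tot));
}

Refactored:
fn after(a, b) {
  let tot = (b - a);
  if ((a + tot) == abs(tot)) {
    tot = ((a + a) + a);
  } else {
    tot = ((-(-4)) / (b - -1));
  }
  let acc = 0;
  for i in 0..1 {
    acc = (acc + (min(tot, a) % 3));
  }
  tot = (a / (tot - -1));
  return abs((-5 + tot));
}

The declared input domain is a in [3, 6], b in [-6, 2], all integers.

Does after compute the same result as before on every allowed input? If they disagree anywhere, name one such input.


Side by side, the visible changes include: constant usage differs; arithmetic usage differs.
Spot check at a=5, b=-1 — before: tot = -6; ((a + tot) == abs(tot)) -> false; division by zero -> ERROR. after: tot = -6; ((a + tot) == abs(tot)) -> false; division by zero -> ERROR. Both give ERROR.
An exhaustive pass over the 36 declared inputs shows identical outputs.
verdict: equivalent


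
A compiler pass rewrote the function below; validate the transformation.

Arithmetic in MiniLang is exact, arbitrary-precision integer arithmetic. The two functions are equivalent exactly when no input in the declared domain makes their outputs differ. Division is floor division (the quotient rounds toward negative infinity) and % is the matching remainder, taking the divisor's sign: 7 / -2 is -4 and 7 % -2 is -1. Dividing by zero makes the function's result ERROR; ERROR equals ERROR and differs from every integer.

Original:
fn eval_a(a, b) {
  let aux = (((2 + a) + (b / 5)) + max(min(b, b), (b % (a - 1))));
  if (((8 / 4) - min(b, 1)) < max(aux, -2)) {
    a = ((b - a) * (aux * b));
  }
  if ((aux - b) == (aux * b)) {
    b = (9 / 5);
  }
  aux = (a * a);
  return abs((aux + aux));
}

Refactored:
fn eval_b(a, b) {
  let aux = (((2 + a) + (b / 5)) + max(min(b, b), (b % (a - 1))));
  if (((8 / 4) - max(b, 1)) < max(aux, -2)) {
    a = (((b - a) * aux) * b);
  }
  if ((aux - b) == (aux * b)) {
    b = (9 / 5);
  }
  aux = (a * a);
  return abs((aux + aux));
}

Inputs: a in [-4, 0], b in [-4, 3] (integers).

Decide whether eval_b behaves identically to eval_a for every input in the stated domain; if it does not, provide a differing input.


Evaluate both at a=-4, b=3.
eval_a: aux becomes 1; next (((8 / 4) - min(b, 1)) < max(aux, -2)) evaluates to false; next ((aux - b) == (aux * b)) evaluates to false; next aux becomes 16; next final value 32
eval_b: aux becomes 1; next (((8 / 4) - max(b, 1)) < max(aux, -2)) evaluates to true; next a becomes 21; next ((aux - b) == (aux * b)) evaluates to false; next aux becomes 441; next final value 882
32 vs 882 — the two versions disagree here.
verdict: not equivalent; witness: a=-4, b=3


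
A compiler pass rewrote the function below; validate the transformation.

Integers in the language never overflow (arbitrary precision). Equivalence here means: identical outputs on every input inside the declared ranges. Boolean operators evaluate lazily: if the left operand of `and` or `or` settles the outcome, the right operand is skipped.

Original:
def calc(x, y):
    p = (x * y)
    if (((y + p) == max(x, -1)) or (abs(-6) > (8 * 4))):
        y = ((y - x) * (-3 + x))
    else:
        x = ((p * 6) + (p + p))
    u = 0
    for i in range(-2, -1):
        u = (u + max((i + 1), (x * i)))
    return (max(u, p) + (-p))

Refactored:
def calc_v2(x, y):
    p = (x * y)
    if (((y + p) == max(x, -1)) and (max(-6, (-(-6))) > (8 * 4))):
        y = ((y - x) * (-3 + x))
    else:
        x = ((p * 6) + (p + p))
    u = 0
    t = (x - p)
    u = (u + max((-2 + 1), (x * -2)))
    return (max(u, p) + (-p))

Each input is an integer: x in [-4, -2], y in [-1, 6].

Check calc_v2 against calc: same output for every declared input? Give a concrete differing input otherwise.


Take x=-2, y=1.
calc: p=-2, then (((y + p) == max(x, -1)) or (abs(-6) > (8 * 4))) is true, then y=-15, then u=0, then (i=-2), then u=4, then returns 6
calc_v2: p=-2, then (((y + p) == max(x, -1)) and (max(-6, (-(-6))) > (8 * 4))) is false, then x=-16, then u=0, then t=-14, then u=32, then returns 34
6 and 34 differ, so these are not the same function on this domain.
verdict: not equivalent; witness: x=-2, y=1


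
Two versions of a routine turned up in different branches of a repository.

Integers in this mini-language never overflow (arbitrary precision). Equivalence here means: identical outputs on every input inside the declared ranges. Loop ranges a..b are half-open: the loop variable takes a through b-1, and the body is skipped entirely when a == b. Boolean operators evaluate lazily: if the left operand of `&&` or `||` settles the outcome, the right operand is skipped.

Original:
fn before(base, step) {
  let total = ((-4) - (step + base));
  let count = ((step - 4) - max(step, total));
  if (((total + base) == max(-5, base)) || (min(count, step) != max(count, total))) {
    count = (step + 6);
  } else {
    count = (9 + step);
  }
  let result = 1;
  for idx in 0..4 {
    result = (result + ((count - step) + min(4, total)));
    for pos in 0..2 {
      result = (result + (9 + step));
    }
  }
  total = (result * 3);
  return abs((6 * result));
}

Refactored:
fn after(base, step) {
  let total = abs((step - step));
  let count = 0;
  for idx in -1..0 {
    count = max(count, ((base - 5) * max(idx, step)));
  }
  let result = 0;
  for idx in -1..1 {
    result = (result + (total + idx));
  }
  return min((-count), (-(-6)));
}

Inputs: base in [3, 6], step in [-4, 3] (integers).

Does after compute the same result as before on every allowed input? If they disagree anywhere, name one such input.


Take base=3, step=-4.
before: total := -3 | count := -5 | (((total + base) == max(-5, base)) || (min(count, step) != max(count, total))): true | count := 2 | result := 1 | iter idx=0: | result := 4 | iter pos=0: | result := 9 | iter pos=1: | result := 14 | iter idx=1: | result := 17 | iter pos=0: | result := 22 | iter pos=1: | result := 27 | iter idx=2: | result := 30 | iter pos=0: | result := 35 | iter pos=1: | result := 40 | iter idx=3: | result := 43 | iter pos=0: | result := 48 | iter pos=1: | result := 53 | total := 159 | result 318
after: total := 0 | count := 0 | iter idx=-1: | count := 2 | result := 0 | iter idx=-1: | result := -1 | iter idx=0: | result := -1 | result -2
318 and -2 differ, so these are not the same function on this domain.
verdict: not equivalent; witness: base=3, step=-4


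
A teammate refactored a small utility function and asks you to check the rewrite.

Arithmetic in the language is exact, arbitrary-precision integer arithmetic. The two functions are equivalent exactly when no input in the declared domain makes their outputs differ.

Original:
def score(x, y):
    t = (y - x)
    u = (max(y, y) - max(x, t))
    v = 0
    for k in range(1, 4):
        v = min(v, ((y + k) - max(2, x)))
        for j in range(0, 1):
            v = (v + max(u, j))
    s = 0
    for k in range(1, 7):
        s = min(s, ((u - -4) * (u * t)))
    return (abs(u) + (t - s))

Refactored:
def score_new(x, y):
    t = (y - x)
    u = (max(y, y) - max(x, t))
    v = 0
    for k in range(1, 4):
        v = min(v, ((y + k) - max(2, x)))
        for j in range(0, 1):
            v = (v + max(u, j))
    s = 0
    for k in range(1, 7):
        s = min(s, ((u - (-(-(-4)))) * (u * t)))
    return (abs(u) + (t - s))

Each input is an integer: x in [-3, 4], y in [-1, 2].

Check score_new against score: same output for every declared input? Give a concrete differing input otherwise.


Side by side, the visible changes include: same computation, different form.
Tracing x=1, y=2: score: t=1, then u=1, then v=0, then (k=1), then v=0, then (j=0), then v=1, then (k=2), then v=1, then (j=0), then v=2, then (k=3), then v=2, then (j=0), then v=3, then s=0, then (k=1), then s=0, then (k=2), then s=0, then (k=3), then s=0, then (k=4), then s=0, then (k=5), then s=0, then (k=6), then s=0, then returns 2 | score_new: t=1, then u=1, then v=0, then (k=1), then v=0, then (j=0), then v=1, then (k=2), then v=1, then (j=0), then v=2, then (k=3), then v=2, then (j=0), then v=3, then s=0, then (k=1), then s=0, then (k=2), then s=0, then (k=3), then s=0, then (k=4), then s=0, then (k=5), then s=0, then (k=6), then s=0, then returns 2 — matching result 2.
Checked all 32 inputs in the declared domain: the outputs agree on every one.
verdict: equivalent
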